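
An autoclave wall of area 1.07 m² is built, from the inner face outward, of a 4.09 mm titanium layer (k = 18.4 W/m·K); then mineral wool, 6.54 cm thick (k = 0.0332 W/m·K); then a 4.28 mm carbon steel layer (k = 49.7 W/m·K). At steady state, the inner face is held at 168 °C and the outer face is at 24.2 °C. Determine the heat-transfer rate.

Series thermal resistances, inner to outer:
  R_titanium = L/(kA) = 0.00409/(18.4·1.07) = 2.077×10^-4 K/W
  R_mineral wool = L/(kA) = 0.0654/(0.0332·1.07) = 1.841 K/W
  R_carbon steel = L/(kA) = 0.00428/(49.7·1.07) = 8.048×10^-5 K/W
ΣR = 2.077×10^-4 + 1.841 + 8.048×10^-5 = 1.841 K/W
Q = ΔT/ΣR = (168 °C − 24.2 °C)/1.841 = 78.1 W

Q = 78.1 W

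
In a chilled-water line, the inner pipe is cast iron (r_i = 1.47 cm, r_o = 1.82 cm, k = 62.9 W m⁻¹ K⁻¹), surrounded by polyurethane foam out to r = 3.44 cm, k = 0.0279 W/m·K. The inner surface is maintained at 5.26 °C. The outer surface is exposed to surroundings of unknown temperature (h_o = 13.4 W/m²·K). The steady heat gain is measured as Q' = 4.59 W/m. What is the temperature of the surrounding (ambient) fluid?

Sum the resistances:
  R'_cast iron = ln(0.0182/0.0147)/(2πk) = 0.2136/(2π·62.9) = 5.404×10^-4 m·K/W
  R'_polyurethane foam = ln(0.0344/0.0182)/(2πk) = 0.6366/(2π·0.0279) = 3.632 m·K/W
  R'_conv,out = 1/(2πr h) = 1/(2π·0.0344·13.4) = 0.3453 m·K/W
ΣR = 3.977 m·K/W
ΔT = Q'·ΣR = 4.59 × 3.977 = 18.25 K
Heat flows inward, so T_out = T_in + ΔT = 5.26 + 18.25 = 23.5 °C

T_out = 23.5 °C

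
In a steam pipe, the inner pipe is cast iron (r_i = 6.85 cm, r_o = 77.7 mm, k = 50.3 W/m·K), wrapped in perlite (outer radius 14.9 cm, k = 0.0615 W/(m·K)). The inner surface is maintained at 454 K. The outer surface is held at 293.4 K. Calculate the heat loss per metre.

Q' = 95.3 W/m

Resistance network (inner→outer):
  R'_cast iron = ln(0.0777/0.0685)/(2πk) = 0.1260/(2π·50.3) = 3.987×10^-4 m·K/W
  R'_perlite = ln(0.149/0.0777)/(2πk) = 0.6511/(2π·0.0615) = 1.685 m·K/W
ΣR = 3.987×10^-4 + 1.685 = 1.685 m·K/W
Q' = ΔT/ΣR = (454 K − 293.4 K)/1.685 = 95.3 W/m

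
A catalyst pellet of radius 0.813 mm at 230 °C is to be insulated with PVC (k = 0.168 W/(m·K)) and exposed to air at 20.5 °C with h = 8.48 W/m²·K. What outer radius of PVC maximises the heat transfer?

r_cr = 3.96 cm

For a sphere, r_cr = 2k_ins/h = 2·0.168/8.48 = 0.0396 m = 3.96 cm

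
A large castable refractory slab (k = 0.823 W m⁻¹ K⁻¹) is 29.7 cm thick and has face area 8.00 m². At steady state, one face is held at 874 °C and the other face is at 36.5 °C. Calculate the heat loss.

Q = kA·ΔT/L = 0.823 × 8.00 × |874 °C − 36.5 °C| / 0.297 = 18600 W

Q = 18600 W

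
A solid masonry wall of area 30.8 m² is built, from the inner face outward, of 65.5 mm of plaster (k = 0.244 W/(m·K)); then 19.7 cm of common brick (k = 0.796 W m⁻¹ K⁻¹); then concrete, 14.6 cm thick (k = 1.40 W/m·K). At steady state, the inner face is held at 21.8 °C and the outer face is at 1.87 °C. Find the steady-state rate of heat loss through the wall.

Q = 990 W

Series thermal resistances, inner to outer:
  R_plaster = L/(kA) = 0.0655/(0.244·30.8) = 0.008716 K/W
  R_common brick = L/(kA) = 0.197/(0.796·30.8) = 0.008035 K/W
  R_concrete = L/(kA) = 0.146/(1.40·30.8) = 0.003386 K/W
ΣR = 0.008716 + 0.008035 + 0.003386 = 0.02014 K/W
Q = ΔT/ΣR = (21.8 °C − 1.87 °C)/0.02014 = 990 W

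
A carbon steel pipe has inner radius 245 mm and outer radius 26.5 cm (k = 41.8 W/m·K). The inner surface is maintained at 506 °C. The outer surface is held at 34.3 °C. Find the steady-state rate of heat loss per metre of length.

Q' = 1580 kW/m

Q' = 2πk·ΔT/ln(r₂/r₁) = 2π × 41.8 × 471.7 / ln(0.265/0.245) = 1.58×10^6 W/m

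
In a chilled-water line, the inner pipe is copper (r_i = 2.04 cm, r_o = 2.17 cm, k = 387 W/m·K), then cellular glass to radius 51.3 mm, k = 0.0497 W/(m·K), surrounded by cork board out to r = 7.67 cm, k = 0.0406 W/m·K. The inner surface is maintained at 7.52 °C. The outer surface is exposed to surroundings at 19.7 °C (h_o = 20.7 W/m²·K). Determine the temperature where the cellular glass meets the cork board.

Treat each layer as a resistance in series:
  R'_copper = ln(0.0217/0.0204)/(2πk) = 0.06178/(2π·387) = 2.541×10^-5 m·K/W
  R'_cellular glass = ln(0.0513/0.0217)/(2πk) = 0.8604/(2π·0.0497) = 2.755 m·K/W
  R'_cork board = ln(0.0767/0.0513)/(2πk) = 0.4022/(2π·0.0406) = 1.577 m·K/W
  R'_conv,out = 1/(2πr h) = 1/(2π·0.0767·20.7) = 0.1002 m·K/W
ΣR = 2.541×10^-5 + 2.755 + 1.577 + 0.1002 = 4.432 m·K/W
Q' = ΔT/ΣR = (7.52 °C − 19.7 °C)/4.432 = -2.748 W/m
From the inner boundary to the cellular glass/cork board interface, ΣR_partial = 2.755 m·K/W.
T_interface = T_in − Q'·ΣR_partial = 7.52 °C − (-2.748)(2.755) = 15.1 °C

T = 15.1 °C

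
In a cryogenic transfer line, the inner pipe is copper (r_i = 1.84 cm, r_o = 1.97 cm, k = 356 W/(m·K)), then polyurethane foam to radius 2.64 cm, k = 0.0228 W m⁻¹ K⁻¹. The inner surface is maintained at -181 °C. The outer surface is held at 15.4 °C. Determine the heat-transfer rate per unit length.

Series thermal resistances, inner to outer:
  R'_copper = ln(0.0197/0.0184)/(2πk) = 0.06827/(2π·356) = 3.052×10^-5 m·K/W
  R'_polyurethane foam = ln(0.0264/0.0197)/(2πk) = 0.2927/(2π·0.0228) = 2.044 m·K/W
ΣR = 3.052×10^-5 + 2.044 = 2.044 m·K/W
Q' = ΔT/ΣR = (-181 °C − 15.4 °C)/2.044 = -96.1 W/m
(Negative Q' ⇒ heat flows inward; heat gain = 96.1 W/m.)

Q' = 96.1 W/m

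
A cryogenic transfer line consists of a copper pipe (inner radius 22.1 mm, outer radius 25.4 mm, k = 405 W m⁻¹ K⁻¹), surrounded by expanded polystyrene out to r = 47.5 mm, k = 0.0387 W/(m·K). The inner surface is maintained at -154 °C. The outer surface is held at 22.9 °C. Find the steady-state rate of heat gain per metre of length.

Q' = 68.7 W/m

Treat each layer as a resistance in series:
  R'_copper = ln(0.0254/0.0221)/(2πk) = 0.1392/(2π·405) = 5.469×10^-5 m·K/W
  R'_expanded polystyrene = ln(0.0475/0.0254)/(2πk) = 0.6260/(2π·0.0387) = 2.574 m·K/W
ΣR = 5.469×10^-5 + 2.574 = 2.574 m·K/W
Q' = ΔT/ΣR = (-154 °C − 22.9 °C)/2.574 = -68.7 W/m
(Negative Q' ⇒ heat flows inward; heat gain = 68.7 W/m.)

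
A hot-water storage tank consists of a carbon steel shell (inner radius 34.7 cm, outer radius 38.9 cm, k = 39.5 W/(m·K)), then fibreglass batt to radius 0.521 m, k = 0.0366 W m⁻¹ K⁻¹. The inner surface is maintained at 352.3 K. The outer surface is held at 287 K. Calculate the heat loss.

Treat each layer as a resistance in series:
  R_carbon steel = (1/0.347 − 1/0.389)/(4πk) = 0.3112/(4π·39.5) = 6.268×10^-4 K/W
  R_fibreglass batt = (1/0.389 − 1/0.521)/(4πk) = 0.6513/(4π·0.0366) = 1.416 K/W
ΣR = 6.268×10^-4 + 1.416 = 1.417 K/W
Q = ΔT/ΣR = (352.3 K − 287 K)/1.417 = 46.1 W

Q = 46.1 W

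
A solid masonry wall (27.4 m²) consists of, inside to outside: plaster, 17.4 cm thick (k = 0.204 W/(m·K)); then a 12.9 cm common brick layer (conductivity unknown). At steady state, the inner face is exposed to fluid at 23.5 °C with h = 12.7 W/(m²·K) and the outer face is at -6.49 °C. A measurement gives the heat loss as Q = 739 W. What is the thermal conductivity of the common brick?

ΣR = ΔT/Q = |23.5 − -6.49|/739 = 0.04058 K/W
Known resistances:
  R_conv,in = 1/(hA) = 1/(12.7·27.4) = 0.002874 K/W
  R_plaster = L/(kA) = 0.174/(0.204·27.4) = 0.03113 K/W
R_common brick = ΣR − ΣR_known = 0.04058 − 0.03400 = 0.006580 K/W
L/(kA) = 0.006580 ⇒ k = 0.129/(0.006580·27.4) = 0.716 W/m·K

k = 0.716 W/m·K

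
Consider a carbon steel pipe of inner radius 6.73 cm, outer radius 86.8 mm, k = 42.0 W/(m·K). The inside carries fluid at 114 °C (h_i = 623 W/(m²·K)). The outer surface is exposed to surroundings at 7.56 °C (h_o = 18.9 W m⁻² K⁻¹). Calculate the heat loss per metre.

Treat each layer as a resistance in series:
  R'_conv,in = 1/(2πr h) = 1/(2π·0.0673·623) = 0.003796 m·K/W
  R'_carbon steel = ln(0.0868/0.0673)/(2πk) = 0.2544/(2π·42.0) = 9.642×10^-4 m·K/W
  R'_conv,out = 1/(2πr h) = 1/(2π·0.0868·18.9) = 0.09701 m·K/W
ΣR = 0.003796 + 9.642×10^-4 + 0.09701 = 0.1018 m·K/W
Q' = ΔT/ΣR = (114 °C − 7.56 °C)/0.1018 = 1050 W/m

Q' = 1050 W/m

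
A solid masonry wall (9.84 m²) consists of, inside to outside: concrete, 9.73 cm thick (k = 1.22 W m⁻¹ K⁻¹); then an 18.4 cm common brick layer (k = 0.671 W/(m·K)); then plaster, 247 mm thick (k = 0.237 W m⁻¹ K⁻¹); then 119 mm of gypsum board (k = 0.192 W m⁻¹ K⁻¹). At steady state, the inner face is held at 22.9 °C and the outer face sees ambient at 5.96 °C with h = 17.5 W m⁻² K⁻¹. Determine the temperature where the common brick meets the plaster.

Resistance network (inner→outer):
  R_concrete = L/(kA) = 0.0973/(1.22·9.84) = 0.008105 K/W
  R_common brick = L/(kA) = 0.184/(0.671·9.84) = 0.02787 K/W
  R_plaster = L/(kA) = 0.247/(0.237·9.84) = 0.1059 K/W
  R_gypsum board = L/(kA) = 0.119/(0.192·9.84) = 0.06299 K/W
  R_conv,out = 1/(hA) = 1/(17.5·9.84) = 0.005807 K/W
ΣR = 0.008105 + 0.02787 + 0.1059 + 0.06299 + 0.005807 = 0.2107 K/W
Q = ΔT/ΣR = (22.9 °C − 5.96 °C)/0.2107 = 80.40 W
From the inner boundary to the common brick/plaster interface, ΣR_partial = 0.03598 K/W.
T_interface = T_in − Q·ΣR_partial = 22.9 °C − (80.40)(0.03598) = 20.0 °C

T = 20.0 °C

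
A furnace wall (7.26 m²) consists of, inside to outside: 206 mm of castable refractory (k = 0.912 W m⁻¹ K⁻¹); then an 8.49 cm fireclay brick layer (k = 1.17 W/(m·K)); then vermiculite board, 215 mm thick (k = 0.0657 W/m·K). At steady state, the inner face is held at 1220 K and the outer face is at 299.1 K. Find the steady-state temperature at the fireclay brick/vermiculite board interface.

Resistance network (inner→outer):
  R_castable refractory = L/(kA) = 0.206/(0.912·7.26) = 0.03111 K/W
  R_fireclay brick = L/(kA) = 0.0849/(1.17·7.26) = 0.009995 K/W
  R_vermiculite board = L/(kA) = 0.215/(0.0657·7.26) = 0.4508 K/W
ΣR = 0.03111 + 0.009995 + 0.4508 = 0.4919 K/W
Q = ΔT/ΣR = (1220 K − 299.1 K)/0.4919 = 1872 W
From the inner boundary to the fireclay brick/vermiculite board interface, ΣR_partial = 0.04111 K/W.
T_interface = T_in − Q·ΣR_partial = 1220 K − (1872)(0.04111) = 1143 K

T = 1143 K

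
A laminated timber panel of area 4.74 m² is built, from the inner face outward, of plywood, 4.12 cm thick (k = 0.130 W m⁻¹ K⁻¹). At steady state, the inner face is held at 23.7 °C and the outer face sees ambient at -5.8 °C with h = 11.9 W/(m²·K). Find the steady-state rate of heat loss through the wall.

Q = 349 W

Resistance network (inner→outer):
  R_plywood = L/(kA) = 0.0412/(0.130·4.74) = 0.06686 K/W
  R_conv,out = 1/(hA) = 1/(11.9·4.74) = 0.01773 K/W
ΣR = 0.06686 + 0.01773 = 0.08459 K/W
Q = ΔT/ΣR = (23.7 °C − -5.8 °C)/0.08459 = 349 W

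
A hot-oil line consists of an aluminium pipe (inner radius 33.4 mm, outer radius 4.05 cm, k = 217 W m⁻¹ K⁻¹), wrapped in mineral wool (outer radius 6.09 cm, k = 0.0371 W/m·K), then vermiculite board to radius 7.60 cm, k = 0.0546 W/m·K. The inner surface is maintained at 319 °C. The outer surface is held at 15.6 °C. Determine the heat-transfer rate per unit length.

Series thermal resistances, inner to outer:
  R'_aluminium = ln(0.0405/0.0334)/(2πk) = 0.1927/(2π·217) = 1.414×10^-4 m·K/W
  R'_mineral wool = ln(0.0609/0.0405)/(2πk) = 0.4079/(2π·0.0371) = 1.750 m·K/W
  R'_vermiculite board = ln(0.0760/0.0609)/(2πk) = 0.2215/(2π·0.0546) = 0.6457 m·K/W
ΣR = 1.414×10^-4 + 1.750 + 0.6457 = 2.396 m·K/W
Q' = ΔT/ΣR = (319 °C − 15.6 °C)/2.396 = 127 W/m

Q' = 127 W/m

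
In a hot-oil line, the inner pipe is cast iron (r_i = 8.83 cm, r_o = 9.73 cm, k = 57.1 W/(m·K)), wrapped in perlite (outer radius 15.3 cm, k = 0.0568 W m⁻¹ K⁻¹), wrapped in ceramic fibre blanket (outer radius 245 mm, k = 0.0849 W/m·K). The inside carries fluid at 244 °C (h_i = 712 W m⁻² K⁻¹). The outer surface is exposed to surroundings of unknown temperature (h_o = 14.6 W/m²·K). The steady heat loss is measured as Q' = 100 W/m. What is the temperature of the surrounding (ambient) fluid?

T_out = 24.2 °C

Series resistances:
  R'_conv,in = 1/(2πr h) = 1/(2π·0.0883·712) = 0.002532 m·K/W
  R'_cast iron = ln(0.0973/0.0883)/(2πk) = 0.09706/(2π·57.1) = 2.705×10^-4 m·K/W
  R'_perlite = ln(0.153/0.0973)/(2πk) = 0.4526/(2π·0.0568) = 1.268 m·K/W
  R'_ceramic fibre blanket = ln(0.245/0.153)/(2πk) = 0.4708/(2π·0.0849) = 0.8826 m·K/W
  R'_conv,out = 1/(2πr h) = 1/(2π·0.245·14.6) = 0.04449 m·K/W
ΣR = 2.198 m·K/W
ΔT = Q'·ΣR = 100 × 2.198 = 219.8 K
Heat flows outward, so T_out = T_in − ΔT = 244 − 219.8 = 24.2 °C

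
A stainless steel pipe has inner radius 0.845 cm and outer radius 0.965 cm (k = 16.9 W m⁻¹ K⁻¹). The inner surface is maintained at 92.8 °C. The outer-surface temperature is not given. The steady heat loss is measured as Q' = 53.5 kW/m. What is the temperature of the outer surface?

T_out = 25.9 °C

Sum the resistances:
  R'_stainless steel = ln(0.00965/0.00845)/(2πk) = 0.1328/(2π·16.9) = 0.001251 m·K/W
ΣR = 0.001251 m·K/W
ΔT = Q'·ΣR = 53500 × 0.001251 = 66.93 K
Heat flows outward, so T_out = T_in − ΔT = 92.8 − 66.93 = 25.9 °C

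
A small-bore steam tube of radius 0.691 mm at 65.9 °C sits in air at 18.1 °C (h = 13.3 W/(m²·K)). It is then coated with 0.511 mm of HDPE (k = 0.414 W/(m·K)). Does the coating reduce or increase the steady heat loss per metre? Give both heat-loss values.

increases: 2.76 → 4.70 W/m

Critical radius for a cylinder: r_cr = k/h = 0.0311 m = 3.11 cm.
Outer radius after coating: r₂ = 6.91×10^-4 + 5.11×10^-4 = 0.001202 m.
Since r₁ < r_cr and r₂ ≤ r_cr, the coating moves toward the maximum at r_cr — heat loss rises.
Bare: R = 1/(2πr₁h) = 17.32 m·K/W; Q = 47.8/17.32 = 2.76 W/m.
Coated: R = R_cond + R_conv = 10.17 m·K/W; Q = 47.8/10.17 = 4.70 W/m.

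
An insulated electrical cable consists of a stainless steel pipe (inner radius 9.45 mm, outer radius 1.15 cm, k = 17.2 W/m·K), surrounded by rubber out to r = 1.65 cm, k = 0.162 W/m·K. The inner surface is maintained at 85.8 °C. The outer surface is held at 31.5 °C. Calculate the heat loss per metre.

Series thermal resistances, inner to outer:
  R'_stainless steel = ln(0.0115/0.00945)/(2πk) = 0.1963/(2π·17.2) = 0.001817 m·K/W
  R'_rubber = ln(0.0165/0.0115)/(2πk) = 0.3610/(2π·0.162) = 0.3547 m·K/W
ΣR = 0.001817 + 0.3547 = 0.3565 m·K/W
Q' = ΔT/ΣR = (85.8 °C − 31.5 °C)/0.3565 = 152 W/m

Q' = 152 W/m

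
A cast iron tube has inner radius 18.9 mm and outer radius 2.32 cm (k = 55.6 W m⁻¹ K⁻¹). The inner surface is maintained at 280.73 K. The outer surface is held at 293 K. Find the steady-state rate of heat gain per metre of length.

Q' = 20.9 kW/m

Q' = 2πk·ΔT/ln(r₂/r₁) = 2π × 55.6 × 12.27 / ln(0.0232/0.0189) = 20900 W/m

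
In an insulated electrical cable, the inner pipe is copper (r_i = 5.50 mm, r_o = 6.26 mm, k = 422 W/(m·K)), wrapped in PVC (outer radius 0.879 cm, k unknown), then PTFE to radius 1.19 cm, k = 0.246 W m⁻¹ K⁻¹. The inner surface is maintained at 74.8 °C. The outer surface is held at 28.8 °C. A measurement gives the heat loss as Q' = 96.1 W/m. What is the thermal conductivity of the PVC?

k = 0.191 W/m·K

ΣR = ΔT/Q' = |74.8 − 28.8|/96.1 = 0.4787 m·K/W
Known resistances:
  R'_copper = ln(0.00626/0.00550)/(2πk) = 0.1294/(2π·422) = 4.881×10^-5 m·K/W
  R'_PTFE = ln(0.0119/0.00879)/(2πk) = 0.3029/(2π·0.246) = 0.1960 m·K/W
R_PVC = ΣR − ΣR_known = 0.4787 − 0.1960 = 0.2827 m·K/W
ln(r₂/r₁)/(2πk) = 0.2827 ⇒ k = 0.3394/(2π·0.2827) = 0.191 W/m·K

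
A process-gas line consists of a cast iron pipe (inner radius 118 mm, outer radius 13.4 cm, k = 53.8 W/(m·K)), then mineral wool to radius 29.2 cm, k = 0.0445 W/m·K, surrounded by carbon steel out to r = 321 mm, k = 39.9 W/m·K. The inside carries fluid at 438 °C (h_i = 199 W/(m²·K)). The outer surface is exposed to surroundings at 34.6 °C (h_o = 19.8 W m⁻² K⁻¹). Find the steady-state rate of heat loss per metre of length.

Series thermal resistances, inner to outer:
  R'_conv,in = 1/(2πr h) = 1/(2π·0.118·199) = 0.006778 m·K/W
  R'_cast iron = ln(0.134/0.118)/(2πk) = 0.1272/(2π·53.8) = 3.762×10^-4 m·K/W
  R'_mineral wool = ln(0.292/0.134)/(2πk) = 0.7789/(2π·0.0445) = 2.786 m·K/W
  R'_carbon steel = ln(0.321/0.292)/(2πk) = 0.09469/(2π·39.9) = 3.777×10^-4 m·K/W
  R'_conv,out = 1/(2πr h) = 1/(2π·0.321·19.8) = 0.02504 m·K/W
ΣR = 0.006778 + 3.762×10^-4 + 2.786 + 3.777×10^-4 + 0.02504 = 2.819 m·K/W
Q' = ΔT/ΣR = (438 °C − 34.6 °C)/2.819 = 143 W/m

Q' = 143 W/m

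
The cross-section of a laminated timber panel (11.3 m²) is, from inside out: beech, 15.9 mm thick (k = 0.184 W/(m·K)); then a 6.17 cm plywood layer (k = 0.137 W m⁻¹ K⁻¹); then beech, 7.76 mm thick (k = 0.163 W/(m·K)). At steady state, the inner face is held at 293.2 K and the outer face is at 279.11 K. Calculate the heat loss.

Q = 272 W

Resistance network (inner→outer):
  R_beech = L/(kA) = 0.0159/(0.184·11.3) = 0.007647 K/W
  R_plywood = L/(kA) = 0.0617/(0.137·11.3) = 0.03986 K/W
  R_beech = L/(kA) = 0.00776/(0.163·11.3) = 0.004213 K/W
ΣR = 0.007647 + 0.03986 + 0.004213 = 0.05172 K/W
Q = ΔT/ΣR = (293.2 K − 279.11 K)/0.05172 = 272 W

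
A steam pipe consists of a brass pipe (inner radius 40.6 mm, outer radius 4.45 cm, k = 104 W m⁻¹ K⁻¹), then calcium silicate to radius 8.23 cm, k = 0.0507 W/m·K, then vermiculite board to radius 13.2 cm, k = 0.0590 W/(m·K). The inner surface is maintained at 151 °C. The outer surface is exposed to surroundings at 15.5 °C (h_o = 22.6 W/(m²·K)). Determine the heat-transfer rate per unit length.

Series thermal resistances, inner to outer:
  R'_brass = ln(0.0445/0.0406)/(2πk) = 0.09172/(2π·104) = 1.404×10^-4 m·K/W
  R'_calcium silicate = ln(0.0823/0.0445)/(2πk) = 0.6149/(2π·0.0507) = 1.930 m·K/W
  R'_vermiculite board = ln(0.132/0.0823)/(2πk) = 0.4724/(2π·0.0590) = 1.274 m·K/W
  R'_conv,out = 1/(2πr h) = 1/(2π·0.132·22.6) = 0.05335 m·K/W
ΣR = 1.404×10^-4 + 1.930 + 1.274 + 0.05335 = 3.257 m·K/W
Q' = ΔT/ΣR = (151 °C − 15.5 °C)/3.257 = 41.6 W/m

Q' = 41.6 W/m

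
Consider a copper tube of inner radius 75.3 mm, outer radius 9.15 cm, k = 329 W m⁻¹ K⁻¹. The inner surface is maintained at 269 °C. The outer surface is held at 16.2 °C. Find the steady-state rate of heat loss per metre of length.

Q' = 2680 kW/m

Q' = 2πk·ΔT/ln(r₂/r₁) = 2π × 329 × 252.8 / ln(0.0915/0.0753) = 2.68×10^6 W/m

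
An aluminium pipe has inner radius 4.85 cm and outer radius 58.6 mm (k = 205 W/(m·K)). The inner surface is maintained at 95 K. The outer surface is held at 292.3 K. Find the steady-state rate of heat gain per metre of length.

Q' = 1.34×10^6 W/m

Q' = 2πk·ΔT/ln(r₂/r₁) = 2π × 205 × 197.3 / ln(0.0586/0.0485) = 1.34×10^6 W/m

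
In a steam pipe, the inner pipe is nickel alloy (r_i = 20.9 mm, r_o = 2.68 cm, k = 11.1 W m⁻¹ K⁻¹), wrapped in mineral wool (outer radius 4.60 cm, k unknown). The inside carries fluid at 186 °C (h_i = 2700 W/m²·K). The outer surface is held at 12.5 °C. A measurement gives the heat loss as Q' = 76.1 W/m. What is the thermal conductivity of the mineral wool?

ΣR = ΔT/Q' = |186 − 12.5|/76.1 = 2.280 m·K/W
Known resistances:
  R'_conv,in = 1/(2πr h) = 1/(2π·0.0209·2700) = 0.002820 m·K/W
  R'_nickel alloy = ln(0.0268/0.0209)/(2πk) = 0.2487/(2π·11.1) = 0.003565 m·K/W
R_mineral wool = ΣR − ΣR_known = 2.280 − 0.006385 = 2.274 m·K/W
ln(r₂/r₁)/(2πk) = 2.274 ⇒ k = 0.5402/(2π·2.274) = 0.0378 W/m·K

k = 0.0378 W/m·K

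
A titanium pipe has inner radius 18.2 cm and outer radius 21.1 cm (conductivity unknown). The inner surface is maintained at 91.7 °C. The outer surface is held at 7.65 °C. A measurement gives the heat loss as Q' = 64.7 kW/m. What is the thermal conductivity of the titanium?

k = 18.1 W/m·K

ΣR = ΔT/Q' = |91.7 − 7.65|/64700 = 0.001299 m·K/W
ln(r₂/r₁)/(2πk) = 0.001299 ⇒ k = 0.1479/(2π·0.001299) = 18.1 W/m·K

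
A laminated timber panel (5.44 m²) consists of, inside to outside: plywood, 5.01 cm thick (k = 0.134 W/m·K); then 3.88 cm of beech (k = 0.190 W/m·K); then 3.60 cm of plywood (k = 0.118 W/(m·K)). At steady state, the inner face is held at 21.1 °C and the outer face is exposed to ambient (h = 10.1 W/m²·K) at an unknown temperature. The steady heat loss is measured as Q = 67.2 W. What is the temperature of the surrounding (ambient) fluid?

T_out = 8.97 °C

Sum the resistances:
  R_plywood = L/(kA) = 0.0501/(0.134·5.44) = 0.06873 K/W
  R_beech = L/(kA) = 0.0388/(0.190·5.44) = 0.03754 K/W
  R_plywood = L/(kA) = 0.0360/(0.118·5.44) = 0.05608 K/W
  R_conv,out = 1/(hA) = 1/(10.1·5.44) = 0.01820 K/W
ΣR = 0.1805 K/W
ΔT = Q·ΣR = 67.2 × 0.1805 = 12.13 K
Heat flows outward, so T_out = T_in − ΔT = 21.1 − 12.13 = 8.97 °C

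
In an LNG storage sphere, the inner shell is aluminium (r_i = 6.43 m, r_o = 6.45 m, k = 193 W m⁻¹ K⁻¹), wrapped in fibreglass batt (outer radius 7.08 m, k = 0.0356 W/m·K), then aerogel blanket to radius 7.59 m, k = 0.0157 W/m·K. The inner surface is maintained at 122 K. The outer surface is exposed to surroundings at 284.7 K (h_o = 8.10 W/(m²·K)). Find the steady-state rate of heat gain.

Q = 2060 W

Series thermal resistances, inner to outer:
  R_aluminium = (1/6.43 − 1/6.45)/(4πk) = 4.822×10^-4/(4π·193) = 1.988×10^-7 K/W
  R_fibreglass batt = (1/6.45 − 1/7.08)/(4πk) = 0.01380/(4π·0.0356) = 0.03084 K/W
  R_aerogel blanket = (1/7.08 − 1/7.59)/(4πk) = 0.009491/(4π·0.0157) = 0.04810 K/W
  R_conv,out = 1/(4πr²h) = 1/(4π·7.59²·8.10) = 1.705×10^-4 K/W
ΣR = 1.988×10^-7 + 0.03084 + 0.04810 + 1.705×10^-4 = 0.07911 K/W
Q = ΔT/ΣR = (122 K − 284.7 K)/0.07911 = -2060 W
(Negative Q ⇒ heat flows inward; heat gain = 2060 W.)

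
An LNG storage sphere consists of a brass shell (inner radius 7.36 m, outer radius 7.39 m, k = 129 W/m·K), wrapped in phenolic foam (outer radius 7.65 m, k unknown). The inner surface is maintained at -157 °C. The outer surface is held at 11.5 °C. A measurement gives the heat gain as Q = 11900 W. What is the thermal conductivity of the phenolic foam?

ΣR = ΔT/Q = |-157 − 11.5|/11900 = 0.01416 K/W
Known resistances:
  R_brass = (1/7.36 − 1/7.39)/(4πk) = 5.516×10^-4/(4π·129) = 3.403×10^-7 K/W
R_phenolic foam = ΣR − ΣR_known = 0.01416 − 3.403×10^-7 = 0.01416 K/W
(1/r₁−1/r₂)/(4πk) = 0.01416 ⇒ k = 0.004599/(4π·0.01416) = 0.0258 W/m·K

k = 0.0258 W/m·K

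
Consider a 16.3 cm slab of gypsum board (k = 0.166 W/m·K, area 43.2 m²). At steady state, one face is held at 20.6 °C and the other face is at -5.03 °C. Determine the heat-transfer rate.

Q = kA·ΔT/L = 0.166 × 43.2 × |20.6 °C − -5.03 °C| / 0.163 = 1130 W

Q = 1130 W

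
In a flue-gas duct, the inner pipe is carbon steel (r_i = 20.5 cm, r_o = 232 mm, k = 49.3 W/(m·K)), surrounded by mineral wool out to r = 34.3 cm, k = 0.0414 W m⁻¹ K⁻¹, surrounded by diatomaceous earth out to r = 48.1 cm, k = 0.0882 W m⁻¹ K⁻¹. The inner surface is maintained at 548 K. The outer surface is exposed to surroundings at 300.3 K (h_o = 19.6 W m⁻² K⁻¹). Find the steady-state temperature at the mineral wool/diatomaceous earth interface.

T = 373 K

Treat each layer as a resistance in series:
  R'_carbon steel = ln(0.232/0.205)/(2πk) = 0.1237/(2π·49.3) = 3.994×10^-4 m·K/W
  R'_mineral wool = ln(0.343/0.232)/(2πk) = 0.3910/(2π·0.0414) = 1.503 m·K/W
  R'_diatomaceous earth = ln(0.481/0.343)/(2πk) = 0.3381/(2π·0.0882) = 0.6102 m·K/W
  R'_conv,out = 1/(2πr h) = 1/(2π·0.481·19.6) = 0.01688 m·K/W
ΣR = 3.994×10^-4 + 1.503 + 0.6102 + 0.01688 = 2.130 m·K/W
Q' = ΔT/ΣR = (548 K − 300.3 K)/2.130 = 116.3 W/m
From the inner boundary to the mineral wool/diatomaceous earth interface, ΣR_partial = 1.503 m·K/W.
T_interface = T_in − Q'·ΣR_partial = 548 K − (116.3)(1.503) = 373 K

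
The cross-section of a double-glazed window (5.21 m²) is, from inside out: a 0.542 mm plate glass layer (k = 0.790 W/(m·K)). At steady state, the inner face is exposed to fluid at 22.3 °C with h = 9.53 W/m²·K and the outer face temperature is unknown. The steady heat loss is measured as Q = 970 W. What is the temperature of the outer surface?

Series resistances:
  R_conv,in = 1/(hA) = 1/(9.53·5.21) = 0.02014 K/W
  R_plate glass = L/(kA) = 5.42×10^-4/(0.790·5.21) = 1.317×10^-4 K/W
ΣR = 0.02027 K/W
ΔT = Q·ΣR = 970 × 0.02027 = 19.66 K
Heat flows outward, so T_out = T_in − ΔT = 22.3 − 19.66 = 2.64 °C

T_out = 2.64 °C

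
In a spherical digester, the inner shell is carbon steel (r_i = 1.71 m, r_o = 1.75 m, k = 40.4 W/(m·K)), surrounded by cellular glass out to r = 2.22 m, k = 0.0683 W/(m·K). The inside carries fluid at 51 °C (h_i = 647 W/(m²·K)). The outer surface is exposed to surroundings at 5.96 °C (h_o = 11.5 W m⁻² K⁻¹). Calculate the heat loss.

Series thermal resistances, inner to outer:
  R_conv,in = 1/(4πr²h) = 1/(4π·1.71²·647) = 4.206×10^-5 K/W
  R_carbon steel = (1/1.71 − 1/1.75)/(4πk) = 0.01337/(4π·40.4) = 2.633×10^-5 K/W
  R_cellular glass = (1/1.75 − 1/2.22)/(4πk) = 0.1210/(4π·0.0683) = 0.1410 K/W
  R_conv,out = 1/(4πr²h) = 1/(4π·2.22²·11.5) = 0.001404 K/W
ΣR = 4.206×10^-5 + 2.633×10^-5 + 0.1410 + 0.001404 = 0.1425 K/W
Q = ΔT/ΣR = (51 °C − 5.96 °C)/0.1425 = 316 W

Q = 316 W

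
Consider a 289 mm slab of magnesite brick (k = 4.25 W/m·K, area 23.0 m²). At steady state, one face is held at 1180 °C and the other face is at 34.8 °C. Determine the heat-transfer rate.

Q = 3.87×10^5 W

Q = kA·ΔT/L = 4.25 × 23.0 × |1180 °C − 34.8 °C| / 0.289 = 3.87×10^5 W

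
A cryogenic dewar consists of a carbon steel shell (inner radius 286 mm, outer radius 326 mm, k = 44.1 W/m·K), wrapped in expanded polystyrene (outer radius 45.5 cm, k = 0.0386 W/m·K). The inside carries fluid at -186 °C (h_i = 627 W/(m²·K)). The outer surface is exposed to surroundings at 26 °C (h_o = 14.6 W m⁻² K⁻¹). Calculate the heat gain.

Q = 116 W

Series thermal resistances, inner to outer:
  R_conv,in = 1/(4πr²h) = 1/(4π·0.286²·627) = 0.001552 K/W
  R_carbon steel = (1/0.286 − 1/0.326)/(4πk) = 0.4290/(4π·44.1) = 7.742×10^-4 K/W
  R_expanded polystyrene = (1/0.326 − 1/0.455)/(4πk) = 0.8697/(4π·0.0386) = 1.793 K/W
  R_conv,out = 1/(4πr²h) = 1/(4π·0.455²·14.6) = 0.02633 K/W
ΣR = 0.001552 + 7.742×10^-4 + 1.793 + 0.02633 = 1.822 K/W
Q = ΔT/ΣR = (-186 °C − 26 °C)/1.822 = -116 W
(Negative Q ⇒ heat flows inward; heat gain = 116 W.)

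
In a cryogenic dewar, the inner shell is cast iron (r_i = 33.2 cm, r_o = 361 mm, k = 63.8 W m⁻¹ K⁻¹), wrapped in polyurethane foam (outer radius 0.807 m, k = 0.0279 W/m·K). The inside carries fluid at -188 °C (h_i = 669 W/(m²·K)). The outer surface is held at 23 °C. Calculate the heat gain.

Q = 48.3 W

Series thermal resistances, inner to outer:
  R_conv,in = 1/(4πr²h) = 1/(4π·0.332²·669) = 0.001079 K/W
  R_cast iron = (1/0.332 − 1/0.361)/(4πk) = 0.2420/(4π·63.8) = 3.018×10^-4 K/W
  R_polyurethane foam = (1/0.361 − 1/0.807)/(4πk) = 1.531/(4π·0.0279) = 4.367 K/W
ΣR = 0.001079 + 3.018×10^-4 + 4.367 = 4.368 K/W
Q = ΔT/ΣR = (-188 °C − 23 °C)/4.368 = -48.3 W
(Negative Q ⇒ heat flows inward; heat gain = 48.3 W.)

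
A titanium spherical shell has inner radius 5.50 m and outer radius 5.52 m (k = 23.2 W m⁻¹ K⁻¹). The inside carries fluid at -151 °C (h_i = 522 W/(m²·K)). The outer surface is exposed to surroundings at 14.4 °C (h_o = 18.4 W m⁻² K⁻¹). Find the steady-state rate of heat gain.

Q = 1110 kW

Series thermal resistances, inner to outer:
  R_conv,in = 1/(4πr²h) = 1/(4π·5.50²·522) = 5.040×10^-6 K/W
  R_titanium = (1/5.50 − 1/5.52)/(4πk) = 6.588×10^-4/(4π·23.2) = 2.260×10^-6 K/W
  R_conv,out = 1/(4πr²h) = 1/(4π·5.52²·18.4) = 1.419×10^-4 K/W
ΣR = 5.040×10^-6 + 2.260×10^-6 + 1.419×10^-4 = 1.492×10^-4 K/W
Q = ΔT/ΣR = (-151 °C − 14.4 °C)/1.492×10^-4 = -1.11×10^6 W
(Negative Q ⇒ heat flows inward; heat gain = 1.11×10^6 W.)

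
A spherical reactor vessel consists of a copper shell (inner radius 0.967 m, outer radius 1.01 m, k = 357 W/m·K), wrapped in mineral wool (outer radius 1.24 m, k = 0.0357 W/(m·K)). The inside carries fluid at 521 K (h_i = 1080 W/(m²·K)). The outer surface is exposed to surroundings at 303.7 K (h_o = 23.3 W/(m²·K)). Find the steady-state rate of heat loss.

Series thermal resistances, inner to outer:
  R_conv,in = 1/(4πr²h) = 1/(4π·0.967²·1080) = 7.880×10^-5 K/W
  R_copper = (1/0.967 − 1/1.01)/(4πk) = 0.04403/(4π·357) = 9.814×10^-6 K/W
  R_mineral wool = (1/1.01 − 1/1.24)/(4πk) = 0.1836/(4π·0.0357) = 0.4094 K/W
  R_conv,out = 1/(4πr²h) = 1/(4π·1.24²·23.3) = 0.002221 K/W
ΣR = 7.880×10^-5 + 9.814×10^-6 + 0.4094 + 0.002221 = 0.4117 K/W
Q = ΔT/ΣR = (521 K − 303.7 K)/0.4117 = 528 W

Q = 528 W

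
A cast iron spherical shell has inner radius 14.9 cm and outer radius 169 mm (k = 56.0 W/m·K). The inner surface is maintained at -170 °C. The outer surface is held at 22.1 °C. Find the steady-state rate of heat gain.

Q = 4πk·ΔT/(1/r₁ − 1/r₂) = 4π × 56.0 × 192.1 / (1/0.149 − 1/0.169) = 1.70×10^5 W

Q = 170 kW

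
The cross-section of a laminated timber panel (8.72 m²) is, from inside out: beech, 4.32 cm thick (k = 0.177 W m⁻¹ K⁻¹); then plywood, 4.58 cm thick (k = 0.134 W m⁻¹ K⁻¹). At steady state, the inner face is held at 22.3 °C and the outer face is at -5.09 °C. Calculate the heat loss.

Resistance network (inner→outer):
  R_beech = L/(kA) = 0.0432/(0.177·8.72) = 0.02799 K/W
  R_plywood = L/(kA) = 0.0458/(0.134·8.72) = 0.03920 K/W
ΣR = 0.02799 + 0.03920 = 0.06719 K/W
Q = ΔT/ΣR = (22.3 °C − -5.09 °C)/0.06719 = 408 W

Q = 408 W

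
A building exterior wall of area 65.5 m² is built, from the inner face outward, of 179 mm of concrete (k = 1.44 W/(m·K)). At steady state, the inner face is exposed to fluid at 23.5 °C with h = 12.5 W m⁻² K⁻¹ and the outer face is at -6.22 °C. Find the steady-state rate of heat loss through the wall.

Resistance network (inner→outer):
  R_conv,in = 1/(hA) = 1/(12.5·65.5) = 0.001221 K/W
  R_concrete = L/(kA) = 0.179/(1.44·65.5) = 0.001898 K/W
ΣR = 0.001221 + 0.001898 = 0.003119 K/W
Q = ΔT/ΣR = (23.5 °C − -6.22 °C)/0.003119 = 9530 W

Q = 9.53 kW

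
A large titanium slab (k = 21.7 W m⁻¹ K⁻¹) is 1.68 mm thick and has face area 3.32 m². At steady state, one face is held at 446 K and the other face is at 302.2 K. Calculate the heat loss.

Q = kA·ΔT/L = 21.7 × 3.32 × |446 K − 302.2 K| / 0.00168 = 6.17×10^6 W

Q = 6.17×10^6 W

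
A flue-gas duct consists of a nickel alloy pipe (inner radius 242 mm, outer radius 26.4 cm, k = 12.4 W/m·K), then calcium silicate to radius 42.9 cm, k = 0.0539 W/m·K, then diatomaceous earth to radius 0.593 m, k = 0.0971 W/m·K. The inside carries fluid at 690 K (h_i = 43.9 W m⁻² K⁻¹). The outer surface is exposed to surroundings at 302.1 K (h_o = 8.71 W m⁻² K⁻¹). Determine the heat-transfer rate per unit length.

Q' = 193 W/m

Series thermal resistances, inner to outer:
  R'_conv,in = 1/(2πr h) = 1/(2π·0.242·43.9) = 0.01498 m·K/W
  R'_nickel alloy = ln(0.264/0.242)/(2πk) = 0.08701/(2π·12.4) = 0.001117 m·K/W
  R'_calcium silicate = ln(0.429/0.264)/(2πk) = 0.4855/(2π·0.0539) = 1.434 m·K/W
  R'_diatomaceous earth = ln(0.593/0.429)/(2πk) = 0.3237/(2π·0.0971) = 0.5306 m·K/W
  R'_conv,out = 1/(2πr h) = 1/(2π·0.593·8.71) = 0.03081 m·K/W
ΣR = 0.01498 + 0.001117 + 1.434 + 0.5306 + 0.03081 = 2.012 m·K/W
Q' = ΔT/ΣR = (690 K − 302.1 K)/2.012 = 193 W/m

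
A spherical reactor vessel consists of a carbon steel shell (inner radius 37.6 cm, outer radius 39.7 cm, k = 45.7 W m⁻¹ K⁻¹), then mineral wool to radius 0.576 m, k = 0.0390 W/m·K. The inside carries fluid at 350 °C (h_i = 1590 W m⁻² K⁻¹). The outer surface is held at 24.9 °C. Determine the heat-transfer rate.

Treat each layer as a resistance in series:
  R_conv,in = 1/(4πr²h) = 1/(4π·0.376²·1590) = 3.540×10^-4 K/W
  R_carbon steel = (1/0.376 − 1/0.397)/(4πk) = 0.1407/(4π·45.7) = 2.450×10^-4 K/W
  R_mineral wool = (1/0.397 − 1/0.576)/(4πk) = 0.7828/(4π·0.0390) = 1.597 K/W
ΣR = 3.540×10^-4 + 2.450×10^-4 + 1.597 = 1.598 K/W
Q = ΔT/ΣR = (350 °C − 24.9 °C)/1.598 = 203 W

Q = 203 W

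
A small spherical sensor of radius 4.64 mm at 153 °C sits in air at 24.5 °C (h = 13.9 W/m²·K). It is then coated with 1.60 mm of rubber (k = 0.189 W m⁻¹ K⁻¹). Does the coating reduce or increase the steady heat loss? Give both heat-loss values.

increases: 0.483 → 0.755 W

Critical radius for a sphere: r_cr = 2k/h = 0.0272 m = 2.72 cm.
Outer radius after coating: r₂ = 0.00464 + 0.00160 = 0.00624 m.
Since r₁ < r_cr and r₂ ≤ r_cr, the coating moves toward the maximum at r_cr — heat loss rises.
Bare: R = 1/(4πr₁²h) = 265.9 K/W; Q = 128.5/265.9 = 0.483 W.
Coated: R = R_cond + R_conv = 170.3 K/W; Q = 128.5/170.3 = 0.755 W.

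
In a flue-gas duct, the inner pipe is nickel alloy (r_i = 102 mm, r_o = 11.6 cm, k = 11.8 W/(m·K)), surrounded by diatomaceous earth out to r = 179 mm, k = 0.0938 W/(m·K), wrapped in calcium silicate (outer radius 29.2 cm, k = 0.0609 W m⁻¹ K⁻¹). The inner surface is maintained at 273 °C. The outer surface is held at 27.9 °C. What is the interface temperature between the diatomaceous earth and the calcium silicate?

Treat each layer as a resistance in series:
  R'_nickel alloy = ln(0.116/0.102)/(2πk) = 0.1286/(2π·11.8) = 0.001735 m·K/W
  R'_diatomaceous earth = ln(0.179/0.116)/(2πk) = 0.4338/(2π·0.0938) = 0.7360 m·K/W
  R'_calcium silicate = ln(0.292/0.179)/(2πk) = 0.4894/(2π·0.0609) = 1.279 m·K/W
ΣR = 0.001735 + 0.7360 + 1.279 = 2.017 m·K/W
Q' = ΔT/ΣR = (273 °C − 27.9 °C)/2.017 = 121.5 W/m
From the inner boundary to the diatomaceous earth/calcium silicate interface, ΣR_partial = 0.7377 m·K/W.
T_interface = T_in − Q'·ΣR_partial = 273 °C − (121.5)(0.7377) = 183 °C

T = 183 °C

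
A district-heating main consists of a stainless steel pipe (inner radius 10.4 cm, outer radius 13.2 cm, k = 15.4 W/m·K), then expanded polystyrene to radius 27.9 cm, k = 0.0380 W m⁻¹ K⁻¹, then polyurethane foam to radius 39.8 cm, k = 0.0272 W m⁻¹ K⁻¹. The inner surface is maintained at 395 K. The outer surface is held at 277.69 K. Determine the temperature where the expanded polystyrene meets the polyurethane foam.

Series thermal resistances, inner to outer:
  R'_stainless steel = ln(0.132/0.104)/(2πk) = 0.2384/(2π·15.4) = 0.002464 m·K/W
  R'_expanded polystyrene = ln(0.279/0.132)/(2πk) = 0.7484/(2π·0.0380) = 3.135 m·K/W
  R'_polyurethane foam = ln(0.398/0.279)/(2πk) = 0.3552/(2π·0.0272) = 2.079 m·K/W
ΣR = 0.002464 + 3.135 + 2.079 = 5.216 m·K/W
Q' = ΔT/ΣR = (395 K − 277.69 K)/5.216 = 22.49 W/m
From the inner boundary to the expanded polystyrene/polyurethane foam interface, ΣR_partial = 3.137 m·K/W.
T_interface = T_in − Q'·ΣR_partial = 395 K − (22.49)(3.137) = 324.4 K

T = 324.4 K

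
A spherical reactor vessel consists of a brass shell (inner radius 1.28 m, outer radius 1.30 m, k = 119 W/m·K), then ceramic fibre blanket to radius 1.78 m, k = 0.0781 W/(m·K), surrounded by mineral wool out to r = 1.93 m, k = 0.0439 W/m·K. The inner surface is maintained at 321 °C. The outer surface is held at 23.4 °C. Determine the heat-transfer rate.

Q = 1020 W

Treat each layer as a resistance in series:
  R_brass = (1/1.28 − 1/1.30)/(4πk) = 0.01202/(4π·119) = 8.037×10^-6 K/W
  R_ceramic fibre blanket = (1/1.30 − 1/1.78)/(4πk) = 0.2074/(4π·0.0781) = 0.2114 K/W
  R_mineral wool = (1/1.78 − 1/1.93)/(4πk) = 0.04366/(4π·0.0439) = 0.07915 K/W
ΣR = 8.037×10^-6 + 0.2114 + 0.07915 = 0.2906 K/W
Q = ΔT/ΣR = (321 °C − 23.4 °C)/0.2906 = 1020 W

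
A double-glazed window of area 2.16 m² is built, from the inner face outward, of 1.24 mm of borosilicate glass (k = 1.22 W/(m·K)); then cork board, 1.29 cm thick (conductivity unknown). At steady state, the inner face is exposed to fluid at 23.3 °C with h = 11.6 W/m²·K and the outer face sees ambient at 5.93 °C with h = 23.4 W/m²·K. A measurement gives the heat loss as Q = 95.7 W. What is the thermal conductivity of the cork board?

k = 0.0492 W/m·K

ΣR = ΔT/Q = |23.3 − 5.93|/95.7 = 0.1815 K/W
Known resistances:
  R_conv,in = 1/(hA) = 1/(11.6·2.16) = 0.03991 K/W
  R_borosilicate glass = L/(kA) = 0.00124/(1.22·2.16) = 4.706×10^-4 K/W
  R_conv,out = 1/(hA) = 1/(23.4·2.16) = 0.01978 K/W
R_cork board = ΣR − ΣR_known = 0.1815 − 0.06016 = 0.1213 K/W
L/(kA) = 0.1213 ⇒ k = 0.0129/(0.1213·2.16) = 0.0492 W/m·K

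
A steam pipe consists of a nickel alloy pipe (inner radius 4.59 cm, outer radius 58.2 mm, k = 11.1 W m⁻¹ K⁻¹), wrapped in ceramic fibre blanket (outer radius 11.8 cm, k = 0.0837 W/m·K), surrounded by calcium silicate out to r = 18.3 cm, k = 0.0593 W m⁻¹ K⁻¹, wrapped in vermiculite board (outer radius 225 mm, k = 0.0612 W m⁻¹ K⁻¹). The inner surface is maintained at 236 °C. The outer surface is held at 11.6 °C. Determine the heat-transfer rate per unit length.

Q' = 73.3 W/m

Series thermal resistances, inner to outer:
  R'_nickel alloy = ln(0.0582/0.0459)/(2πk) = 0.2374/(2π·11.1) = 0.003404 m·K/W
  R'_ceramic fibre blanket = ln(0.118/0.0582)/(2πk) = 0.7068/(2π·0.0837) = 1.344 m·K/W
  R'_calcium silicate = ln(0.183/0.118)/(2πk) = 0.4388/(2π·0.0593) = 1.178 m·K/W
  R'_vermiculite board = ln(0.225/0.183)/(2πk) = 0.2066/(2π·0.0612) = 0.5373 m·K/W
ΣR = 0.003404 + 1.344 + 1.178 + 0.5373 = 3.063 m·K/W
Q' = ΔT/ΣR = (236 °C − 11.6 °C)/3.063 = 73.3 W/m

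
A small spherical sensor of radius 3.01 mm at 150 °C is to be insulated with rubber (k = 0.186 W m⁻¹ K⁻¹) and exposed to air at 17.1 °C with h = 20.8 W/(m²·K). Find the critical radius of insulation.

For a sphere, r_cr = 2k_ins/h = 2·0.186/20.8 = 0.0179 m = 1.79 cm

r_cr = 1.79 cm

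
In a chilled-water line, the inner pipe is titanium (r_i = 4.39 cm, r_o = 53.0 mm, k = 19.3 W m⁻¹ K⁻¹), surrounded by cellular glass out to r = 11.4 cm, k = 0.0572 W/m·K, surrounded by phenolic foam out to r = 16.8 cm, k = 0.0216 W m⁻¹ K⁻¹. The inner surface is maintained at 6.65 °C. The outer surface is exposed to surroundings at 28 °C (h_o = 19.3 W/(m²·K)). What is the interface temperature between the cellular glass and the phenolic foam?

Resistance network (inner→outer):
  R'_titanium = ln(0.0530/0.0439)/(2πk) = 0.1884/(2π·19.3) = 0.001553 m·K/W
  R'_cellular glass = ln(0.114/0.0530)/(2πk) = 0.7659/(2π·0.0572) = 2.131 m·K/W
  R'_phenolic foam = ln(0.168/0.114)/(2πk) = 0.3878/(2π·0.0216) = 2.857 m·K/W
  R'_conv,out = 1/(2πr h) = 1/(2π·0.168·19.3) = 0.04909 m·K/W
ΣR = 0.001553 + 2.131 + 2.857 + 0.04909 = 5.039 m·K/W
Q' = ΔT/ΣR = (6.65 °C − 28 °C)/5.039 = -4.237 W/m
From the inner boundary to the cellular glass/phenolic foam interface, ΣR_partial = 2.133 m·K/W.
T_interface = T_in − Q'·ΣR_partial = 6.65 °C − (-4.237)(2.133) = 15.7 °C

T = 15.7 °C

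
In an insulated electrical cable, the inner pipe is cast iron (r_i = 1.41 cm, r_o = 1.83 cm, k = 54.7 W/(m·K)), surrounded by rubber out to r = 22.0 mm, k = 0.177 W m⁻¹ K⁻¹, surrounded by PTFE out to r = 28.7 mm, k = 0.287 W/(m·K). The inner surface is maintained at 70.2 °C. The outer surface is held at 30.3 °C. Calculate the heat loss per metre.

Q' = 127 W/m

Treat each layer as a resistance in series:
  R'_cast iron = ln(0.0183/0.0141)/(2πk) = 0.2607/(2π·54.7) = 7.586×10^-4 m·K/W
  R'_rubber = ln(0.0220/0.0183)/(2πk) = 0.1841/(2π·0.177) = 0.1656 m·K/W
  R'_PTFE = ln(0.0287/0.0220)/(2πk) = 0.2659/(2π·0.287) = 0.1474 m·K/W
ΣR = 7.586×10^-4 + 0.1656 + 0.1474 = 0.3138 m·K/W
Q' = ΔT/ΣR = (70.2 °C − 30.3 °C)/0.3138 = 127 W/m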